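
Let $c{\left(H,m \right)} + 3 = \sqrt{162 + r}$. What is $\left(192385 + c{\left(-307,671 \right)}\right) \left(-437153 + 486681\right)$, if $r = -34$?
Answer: $9528295696 + 396224 \sqrt{2} \approx 9.5289 \cdot 10^{9}$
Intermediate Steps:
$c{\left(H,m \right)} = -3 + 8 \sqrt{2}$ ($c{\left(H,m \right)} = -3 + \sqrt{162 - 34} = -3 + \sqrt{128} = -3 + 8 \sqrt{2}$)
$\left(192385 + c{\left(-307,671 \right)}\right) \left(-437153 + 486681\right) = \left(192385 - \left(3 - 8 \sqrt{2}\right)\right) \left(-437153 + 486681\right) = \left(192382 + 8 \sqrt{2}\right) 49528 = 9528295696 + 396224 \sqrt{2}$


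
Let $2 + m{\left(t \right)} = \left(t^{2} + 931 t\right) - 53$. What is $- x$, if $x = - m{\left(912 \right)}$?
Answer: $1680761$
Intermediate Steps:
$m{\left(t \right)} = -55 + t^{2} + 931 t$ ($m{\left(t \right)} = -2 - \left(53 - t^{2} - 931 t\right) = -2 + \left(-53 + t^{2} + 931 t\right) = -55 + t^{2} + 931 t$)
$x = -1680761$ ($x = - (-55 + 912^{2} + 931 \cdot 912) = - (-55 + 831744 + 849072) = \left(-1\right) 1680761 = -1680761$)
$- x = \left(-1\right) \left(-1680761\right) = 1680761$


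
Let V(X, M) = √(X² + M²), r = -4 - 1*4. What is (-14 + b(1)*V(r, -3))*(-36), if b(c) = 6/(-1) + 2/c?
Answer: 504 + 144*√73 ≈ 1734.3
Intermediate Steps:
r = -8 (r = -4 - 4 = -8)
b(c) = -6 + 2/c (b(c) = 6*(-1) + 2/c = -6 + 2/c)
V(X, M) = √(M² + X²)
(-14 + b(1)*V(r, -3))*(-36) = (-14 + (-6 + 2/1)*√((-3)² + (-8)²))*(-36) = (-14 + (-6 + 2*1)*√(9 + 64))*(-36) = (-14 + (-6 + 2)*√73)*(-36) = (-14 - 4*√73)*(-36) = 504 + 144*√73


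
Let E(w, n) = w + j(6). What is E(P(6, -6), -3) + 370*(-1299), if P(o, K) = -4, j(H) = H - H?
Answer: -480634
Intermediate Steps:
j(H) = 0
E(w, n) = w (E(w, n) = w + 0 = w)
E(P(6, -6), -3) + 370*(-1299) = -4 + 370*(-1299) = -4 - 480630 = -480634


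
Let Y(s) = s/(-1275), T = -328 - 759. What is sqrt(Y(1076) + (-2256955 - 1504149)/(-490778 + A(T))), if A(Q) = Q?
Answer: 2*sqrt(982710154101)/760155 ≈ 2.6082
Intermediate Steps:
T = -1087
Y(s) = -s/1275 (Y(s) = s*(-1/1275) = -s/1275)
sqrt(Y(1076) + (-2256955 - 1504149)/(-490778 + A(T))) = sqrt(-1/1275*1076 + (-2256955 - 1504149)/(-490778 - 1087)) = sqrt(-1076/1275 - 3761104/(-491865)) = sqrt(-1076/1275 - 3761104*(-1/491865)) = sqrt(-1076/1275 + 3761104/491865) = sqrt(284410724/41808525) = 2*sqrt(982710154101)/760155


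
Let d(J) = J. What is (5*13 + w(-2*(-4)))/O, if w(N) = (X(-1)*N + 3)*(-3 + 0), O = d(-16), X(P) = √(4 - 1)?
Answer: -7/2 + 3*√3/2 ≈ -0.90192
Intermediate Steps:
X(P) = √3
O = -16
w(N) = -9 - 3*N*√3 (w(N) = (√3*N + 3)*(-3 + 0) = (N*√3 + 3)*(-3) = (3 + N*√3)*(-3) = -9 - 3*N*√3)
(5*13 + w(-2*(-4)))/O = (5*13 + (-9 - 3*(-2*(-4))*√3))/(-16) = (65 + (-9 - 3*8*√3))*(-1/16) = (65 + (-9 - 24*√3))*(-1/16) = (56 - 24*√3)*(-1/16) = -7/2 + 3*√3/2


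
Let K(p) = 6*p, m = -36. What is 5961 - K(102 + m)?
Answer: 5565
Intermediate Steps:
5961 - K(102 + m) = 5961 - 6*(102 - 36) = 5961 - 6*66 = 5961 - 1*396 = 5961 - 396 = 5565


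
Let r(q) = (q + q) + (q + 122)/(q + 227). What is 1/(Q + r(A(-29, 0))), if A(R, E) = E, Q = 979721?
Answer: 227/222396789 ≈ 1.0207e-6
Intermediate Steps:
r(q) = 2*q + (122 + q)/(227 + q)
1/(Q + r(A(-29, 0))) = 1/(979721 + (122 + 2*0² + 455*0)/(227 + 0)) = 1/(979721 + (122 + 2*0 + 0)/227) = 1/(979721 + (122 + 0 + 0)/227) = 1/(979721 + (1/227)*122) = 1/(979721 + 122/227) = 1/(222396789/227) = 227/222396789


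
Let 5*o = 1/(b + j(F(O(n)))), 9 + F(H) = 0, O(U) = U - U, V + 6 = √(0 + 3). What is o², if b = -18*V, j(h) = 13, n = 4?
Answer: 15613/4671039025 + 4356*√3/4671039025 ≈ 4.9577e-6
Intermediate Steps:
V = -6 + √3 (V = -6 + √(0 + 3) = -6 + √3 ≈ -4.2680)
O(U) = 0
F(H) = -9 (F(H) = -9 + 0 = -9)
b = 108 - 18*√3 (b = -18*(-6 + √3) = 108 - 18*√3 ≈ 76.823)
o = 1/(5*(121 - 18*√3)) (o = 1/(5*((108 - 18*√3) + 13)) = 1/(5*(121 - 18*√3)) ≈ 0.0022266)
o² = (121/68345 + 18*√3/68345)²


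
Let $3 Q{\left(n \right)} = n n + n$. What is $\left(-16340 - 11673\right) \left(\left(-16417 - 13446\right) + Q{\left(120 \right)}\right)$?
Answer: $700969299$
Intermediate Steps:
$Q{\left(n \right)} = \frac{n}{3} + \frac{n^{2}}{3}$ ($Q{\left(n \right)} = \frac{n n + n}{3} = \frac{n^{2} + n}{3} = \frac{n + n^{2}}{3} = \frac{n}{3} + \frac{n^{2}}{3}$)
$\left(-16340 - 11673\right) \left(\left(-16417 - 13446\right) + Q{\left(120 \right)}\right) = \left(-16340 - 11673\right) \left(\left(-16417 - 13446\right) + \frac{1}{3} \cdot 120 \left(1 + 120\right)\right) = - 28013 \left(\left(-16417 - 13446\right) + \frac{1}{3} \cdot 120 \cdot 121\right) = - 28013 \left(-29863 + 4840\right) = \left(-28013\right) \left(-25023\right) = 700969299$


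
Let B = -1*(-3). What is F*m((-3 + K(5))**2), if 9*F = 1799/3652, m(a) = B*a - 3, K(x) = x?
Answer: 1799/3652 ≈ 0.49261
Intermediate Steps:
B = 3
m(a) = -3 + 3*a (m(a) = 3*a - 3 = -3 + 3*a)
F = 1799/32868 (F = (1799/3652)/9 = (1799*(1/3652))/9 = (1/9)*(1799/3652) = 1799/32868 ≈ 0.054734)
F*m((-3 + K(5))**2) = 1799*(-3 + 3*(-3 + 5)**2)/32868 = 1799*(-3 + 3*2**2)/32868 = 1799*(-3 + 3*4)/32868 = 1799*(-3 + 12)/32868 = (1799/32868)*9 = 1799/3652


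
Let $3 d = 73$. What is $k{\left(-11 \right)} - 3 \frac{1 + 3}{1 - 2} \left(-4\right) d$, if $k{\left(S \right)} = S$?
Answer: $12848$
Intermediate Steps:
$d = \frac{73}{3}$ ($d = \frac{1}{3} \cdot 73 = \frac{73}{3} \approx 24.333$)
$k{\left(-11 \right)} - 3 \frac{1 + 3}{1 - 2} \left(-4\right) d = - 11 - 3 \frac{1 + 3}{1 - 2} \left(-4\right) \frac{73}{3} = - 11 - 3 \frac{4}{-1} \left(-4\right) \frac{73}{3} = - 11 - 3 \cdot 4 \left(-1\right) \left(-4\right) \frac{73}{3} = - 11 \left(-3\right) \left(-4\right) \left(-4\right) \frac{73}{3} = - 11 \cdot 12 \left(-4\right) \frac{73}{3} = \left(-11\right) \left(-48\right) \frac{73}{3} = 528 \cdot \frac{73}{3} = 12848$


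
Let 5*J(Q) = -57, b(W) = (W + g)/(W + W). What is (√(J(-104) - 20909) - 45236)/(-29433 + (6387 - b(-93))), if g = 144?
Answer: 2804632/1428835 - 62*I*√523010/7144175 ≈ 1.9629 - 0.0062762*I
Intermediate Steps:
b(W) = (144 + W)/(2*W) (b(W) = (W + 144)/(W + W) = (144 + W)/((2*W)) = (144 + W)*(1/(2*W)) = (144 + W)/(2*W))
J(Q) = -57/5 (J(Q) = (⅕)*(-57) = -57/5)
(√(J(-104) - 20909) - 45236)/(-29433 + (6387 - b(-93))) = (√(-57/5 - 20909) - 45236)/(-29433 + (6387 - (144 - 93)/(2*(-93)))) = (√(-104602/5) - 45236)/(-29433 + (6387 - (-1)*51/(2*93))) = (I*√523010/5 - 45236)/(-29433 + (6387 - 1*(-17/62))) = (-45236 + I*√523010/5)/(-29433 + (6387 + 17/62)) = (-45236 + I*√523010/5)/(-29433 + 396011/62) = (-45236 + I*√523010/5)/(-1428835/62) = (-45236 + I*√523010/5)*(-62/1428835) = 2804632/1428835 - 62*I*√523010/7144175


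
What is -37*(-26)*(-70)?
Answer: -67340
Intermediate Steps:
-37*(-26)*(-70) = 962*(-70) = -67340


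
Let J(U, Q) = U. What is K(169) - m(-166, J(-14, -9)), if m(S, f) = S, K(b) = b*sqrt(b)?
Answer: 2363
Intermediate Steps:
K(b) = b**(3/2)
K(169) - m(-166, J(-14, -9)) = 169**(3/2) - 1*(-166) = 2197 + 166 = 2363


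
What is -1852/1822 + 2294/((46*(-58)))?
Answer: -2280201/1215274 ≈ -1.8763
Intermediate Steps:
-1852/1822 + 2294/((46*(-58))) = -1852*1/1822 + 2294/(-2668) = -926/911 + 2294*(-1/2668) = -926/911 - 1147/1334 = -2280201/1215274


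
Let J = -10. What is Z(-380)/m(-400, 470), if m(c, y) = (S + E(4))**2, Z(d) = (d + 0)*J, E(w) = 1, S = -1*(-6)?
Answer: 3800/49 ≈ 77.551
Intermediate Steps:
S = 6
Z(d) = -10*d (Z(d) = (d + 0)*(-10) = d*(-10) = -10*d)
m(c, y) = 49 (m(c, y) = (6 + 1)**2 = 7**2 = 49)
Z(-380)/m(-400, 470) = -10*(-380)/49 = 3800*(1/49) = 3800/49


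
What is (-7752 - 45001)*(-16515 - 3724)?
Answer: 1067667967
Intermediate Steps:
(-7752 - 45001)*(-16515 - 3724) = -52753*(-20239) = 1067667967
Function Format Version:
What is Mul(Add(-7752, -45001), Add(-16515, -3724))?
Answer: 1067667967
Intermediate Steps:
Mul(Add(-7752, -45001), Add(-16515, -3724)) = Mul(-52753, -20239) = 1067667967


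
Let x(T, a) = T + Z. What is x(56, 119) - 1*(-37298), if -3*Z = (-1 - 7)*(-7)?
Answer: 112006/3 ≈ 37335.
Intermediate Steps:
Z = -56/3 (Z = -(-1 - 7)*(-7)/3 = -(-8)*(-7)/3 = -1/3*56 = -56/3 ≈ -18.667)
x(T, a) = -56/3 + T (x(T, a) = T - 56/3 = -56/3 + T)
x(56, 119) - 1*(-37298) = (-56/3 + 56) - 1*(-37298) = 112/3 + 37298 = 112006/3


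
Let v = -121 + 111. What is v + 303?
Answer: 293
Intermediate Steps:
v = -10
v + 303 = -10 + 303 = 293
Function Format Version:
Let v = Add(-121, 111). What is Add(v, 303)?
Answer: 293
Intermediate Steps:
v = -10
Add(v, 303) = Add(-10, 303) = 293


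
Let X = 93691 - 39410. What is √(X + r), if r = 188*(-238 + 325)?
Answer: √70637 ≈ 265.78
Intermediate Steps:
X = 54281
r = 16356 (r = 188*87 = 16356)
√(X + r) = √(54281 + 16356) = √70637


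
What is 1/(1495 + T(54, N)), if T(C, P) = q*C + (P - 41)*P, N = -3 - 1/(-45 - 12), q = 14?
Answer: 3249/7739689 ≈ 0.00041978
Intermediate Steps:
N = -170/57 (N = -3 - 1/(-57) = -3 - 1*(-1/57) = -3 + 1/57 = -170/57 ≈ -2.9825)
T(C, P) = 14*C + P*(-41 + P) (T(C, P) = 14*C + (P - 41)*P = 14*C + (-41 + P)*P = 14*C + P*(-41 + P))
1/(1495 + T(54, N)) = 1/(1495 + ((-170/57)² - 41*(-170/57) + 14*54)) = 1/(1495 + (28900/3249 + 6970/57 + 756)) = 1/(1495 + 2882434/3249) = 1/(7739689/3249) = 3249/7739689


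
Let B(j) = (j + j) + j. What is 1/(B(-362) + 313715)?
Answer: 1/312629 ≈ 3.1987e-6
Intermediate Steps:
B(j) = 3*j (B(j) = 2*j + j = 3*j)
1/(B(-362) + 313715) = 1/(3*(-362) + 313715) = 1/(-1086 + 313715) = 1/312629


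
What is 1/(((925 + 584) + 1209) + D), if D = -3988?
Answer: -1/1270 ≈ -0.00078740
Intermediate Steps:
1/(((925 + 584) + 1209) + D) = 1/(((925 + 584) + 1209) - 3988) = 1/((1509 + 1209) - 3988) = 1/(2718 - 3988) = 1/(-1270) = -1/1270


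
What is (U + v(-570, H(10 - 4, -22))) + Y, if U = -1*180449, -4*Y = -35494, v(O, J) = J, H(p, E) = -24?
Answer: -343199/2 ≈ -1.7160e+5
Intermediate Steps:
Y = 17747/2 (Y = -1/4*(-35494) = 17747/2 ≈ 8873.5)
U = -180449
(U + v(-570, H(10 - 4, -22))) + Y = (-180449 - 24) + 17747/2 = -180473 + 17747/2 = -343199/2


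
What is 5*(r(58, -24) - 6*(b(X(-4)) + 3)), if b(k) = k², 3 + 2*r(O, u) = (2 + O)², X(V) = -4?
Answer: 16845/2 ≈ 8422.5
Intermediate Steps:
r(O, u) = -3/2 + (2 + O)²/2
5*(r(58, -24) - 6*(b(X(-4)) + 3)) = 5*((-3/2 + (2 + 58)²/2) - 6*((-4)² + 3)) = 5*((-3/2 + (½)*60²) - 6*(16 + 3)) = 5*((-3/2 + (½)*3600) - 6*19) = 5*((-3/2 + 1800) - 114) = 5*(3597/2 - 114) = 5*(3369/2) = 16845/2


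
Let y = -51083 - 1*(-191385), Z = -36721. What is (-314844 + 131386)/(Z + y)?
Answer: -183458/103581 ≈ -1.7712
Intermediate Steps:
y = 140302 (y = -51083 + 191385 = 140302)
(-314844 + 131386)/(Z + y) = (-314844 + 131386)/(-36721 + 140302) = -183458/103581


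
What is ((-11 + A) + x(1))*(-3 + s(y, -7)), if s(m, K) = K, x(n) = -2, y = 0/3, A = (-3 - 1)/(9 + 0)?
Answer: 1210/9 ≈ 134.44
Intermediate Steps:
A = -4/9 ≈ -0.44444
y = 0 (y = 0*(⅓) = 0)
((-11 + A) + x(1))*(-3 + s(y, -7)) = ((-11 - 4/9) - 2)*(-3 - 7) = (-103/9 - 2)*(-10) = -121/9*(-10) = 1210/9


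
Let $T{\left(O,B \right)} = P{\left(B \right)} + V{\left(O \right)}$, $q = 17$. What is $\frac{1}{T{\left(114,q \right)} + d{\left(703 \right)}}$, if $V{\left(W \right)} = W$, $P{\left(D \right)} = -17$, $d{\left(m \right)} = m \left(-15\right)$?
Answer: $- \frac{1}{10448} \approx -9.5712 \cdot 10^{-5}$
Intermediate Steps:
$d{\left(m \right)} = - 15 m$
$T{\left(O,B \right)} = -17 + O$
$\frac{1}{T{\left(114,q \right)} + d{\left(703 \right)}} = \frac{1}{\left(-17 + 114\right) - 10545} = \frac{1}{97 - 10545} = \frac{1}{-10448} = - \frac{1}{10448}$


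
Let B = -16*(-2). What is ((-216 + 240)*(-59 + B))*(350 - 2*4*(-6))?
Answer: -257904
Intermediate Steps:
B = 32
((-216 + 240)*(-59 + B))*(350 - 2*4*(-6)) = ((-216 + 240)*(-59 + 32))*(350 - 2*4*(-6)) = (24*(-27))*(350 - 8*(-6)) = -648*(350 + 48) = -648*398 = -257904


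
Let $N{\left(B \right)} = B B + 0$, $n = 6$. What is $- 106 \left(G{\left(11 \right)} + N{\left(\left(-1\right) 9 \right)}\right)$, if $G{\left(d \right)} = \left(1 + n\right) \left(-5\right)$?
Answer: $-4876$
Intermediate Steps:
$G{\left(d \right)} = -35$ ($G{\left(d \right)} = \left(1 + 6\right) \left(-5\right) = 7 \left(-5\right) = -35$)
$N{\left(B \right)} = B^{2}$ ($N{\left(B \right)} = B^{2} + 0 = B^{2}$)
$- 106 \left(G{\left(11 \right)} + N{\left(\left(-1\right) 9 \right)}\right) = - 106 \left(-35 + \left(\left(-1\right) 9\right)^{2}\right) = - 106 \left(-35 + \left(-9\right)^{2}\right) = - 106 \left(-35 + 81\right) = \left(-106\right) 46 = -4876$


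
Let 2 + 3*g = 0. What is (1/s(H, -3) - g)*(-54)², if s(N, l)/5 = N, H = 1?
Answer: 12636/5 ≈ 2527.2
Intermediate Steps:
g = -⅔ (g = -⅔ + (⅓)*0 = -⅔ + 0 = -⅔ ≈ -0.66667)
s(N, l) = 5*N
(1/s(H, -3) - g)*(-54)² = (1/(5*1) - 1*(-⅔))*(-54)² = (1/5 + ⅔)*2916 = (⅕ + ⅔)*2916 = (13/15)*2916 = 12636/5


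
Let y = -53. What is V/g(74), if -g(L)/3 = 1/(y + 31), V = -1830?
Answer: -13420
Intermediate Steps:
g(L) = 3/22 (g(L) = -3/(-53 + 31) = -3/(-22) = -3*(-1/22) = 3/22)
V/g(74) = -1830/3/22 = -1830*22/3 = -13420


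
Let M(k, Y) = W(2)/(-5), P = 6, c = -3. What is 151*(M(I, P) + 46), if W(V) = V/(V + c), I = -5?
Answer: 35032/5 ≈ 7006.4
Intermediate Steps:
W(V) = V/(-3 + V) (W(V) = V/(V - 3) = V/(-3 + V))
M(k, Y) = ⅖ (M(k, Y) = (2/(-3 + 2))/(-5) = (2/(-1))*(-⅕) = (2*(-1))*(-⅕) = -2*(-⅕) = ⅖)
151*(M(I, P) + 46) = 151*(⅖ + 46) = 151*(232/5) = 35032/5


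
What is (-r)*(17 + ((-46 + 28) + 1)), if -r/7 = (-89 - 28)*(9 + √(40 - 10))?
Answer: 0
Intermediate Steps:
r = 7371 + 819*√30 (r = -7*(-89 - 28)*(9 + √(40 - 10)) = -(-819)*(9 + √30) = -7*(-1053 - 117*√30) = 7371 + 819*√30 ≈ 11857.)
(-r)*(17 + ((-46 + 28) + 1)) = (-(7371 + 819*√30))*(17 + ((-46 + 28) + 1)) = (-7371 - 819*√30)*(17 + (-18 + 1)) = (-7371 - 819*√30)*(17 - 17) = (-7371 - 819*√30)*0 = 0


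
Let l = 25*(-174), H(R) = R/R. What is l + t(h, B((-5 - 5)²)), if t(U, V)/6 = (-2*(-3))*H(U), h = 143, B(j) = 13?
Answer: -4314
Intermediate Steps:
H(R) = 1
t(U, V) = 36 (t(U, V) = 6*(-2*(-3)*1) = 6*(6*1) = 6*6 = 36)
l = -4350
l + t(h, B((-5 - 5)²)) = -4350 + 36 = -4314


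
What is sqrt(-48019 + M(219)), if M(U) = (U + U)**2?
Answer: 5*sqrt(5753) ≈ 379.24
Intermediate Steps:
M(U) = 4*U**2 (M(U) = (2*U)**2 = 4*U**2)
sqrt(-48019 + M(219)) = sqrt(-48019 + 4*219**2) = sqrt(-48019 + 4*47961) = sqrt(-48019 + 191844) = sqrt(143825) = 5*sqrt(5753)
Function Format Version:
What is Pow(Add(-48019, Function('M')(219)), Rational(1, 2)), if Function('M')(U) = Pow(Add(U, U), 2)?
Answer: Mul(5, Pow(5753, Rational(1, 2))) ≈ 379.24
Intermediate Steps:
Function('M')(U) = Mul(4, Pow(U, 2)) (Function('M')(U) = Pow(Mul(2, U), 2) = Mul(4, Pow(U, 2)))
Pow(Add(-48019, Function('M')(219)), Rational(1, 2)) = Pow(Add(-48019, Mul(4, Pow(219, 2))), Rational(1, 2)) = Pow(Add(-48019, Mul(4, 47961)), Rational(1, 2)) = Pow(Add(-48019, 191844), Rational(1, 2)) = Pow(143825, Rational(1, 2)) = Mul(5, Pow(5753, Rational(1, 2)))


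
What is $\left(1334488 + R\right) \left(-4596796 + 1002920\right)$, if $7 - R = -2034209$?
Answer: $-12106704456704$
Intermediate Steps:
$R = 2034216$ ($R = 7 - -2034209 = 7 + 2034209 = 2034216$)
$\left(1334488 + R\right) \left(-4596796 + 1002920\right) = \left(1334488 + 2034216\right) \left(-4596796 + 1002920\right) = 3368704 \left(-3593876\right) = -12106704456704$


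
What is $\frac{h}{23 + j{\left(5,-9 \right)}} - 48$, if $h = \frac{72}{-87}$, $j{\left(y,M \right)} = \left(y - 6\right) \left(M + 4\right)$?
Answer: $- \frac{9750}{203} \approx -48.03$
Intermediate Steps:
$j{\left(y,M \right)} = \left(-6 + y\right) \left(4 + M\right)$
$h = - \frac{24}{29}$ ($h = 72 \left(- \frac{1}{87}\right) = - \frac{24}{29} \approx -0.82759$)
$\frac{h}{23 + j{\left(5,-9 \right)}} - 48 = - \frac{24}{29 \left(23 - -5\right)} - 48 = - \frac{24}{29 \left(23 + \left(-24 + 54 + 20 - 45\right)\right)} - 48 = - \frac{24}{29 \left(23 + 5\right)} - 48 = - \frac{24}{29 \cdot 28} - 48 = \left(- \frac{24}{29}\right) \frac{1}{28} - 48 = - \frac{6}{203} - 48 = - \frac{9750}{203}$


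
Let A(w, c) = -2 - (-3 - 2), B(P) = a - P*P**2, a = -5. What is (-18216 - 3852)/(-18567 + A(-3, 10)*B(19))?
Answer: 2452/4351 ≈ 0.56355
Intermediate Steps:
B(P) = -5 - P**3 (B(P) = -5 - P*P**2 = -5 - P**3)
A(w, c) = 3 (A(w, c) = -2 - 1*(-5) = -2 + 5 = 3)
(-18216 - 3852)/(-18567 + A(-3, 10)*B(19)) = (-18216 - 3852)/(-18567 + 3*(-5 - 1*19**3)) = -22068/(-18567 + 3*(-5 - 1*6859)) = -22068/(-18567 + 3*(-5 - 6859)) = -22068/(-18567 + 3*(-6864)) = -22068/(-18567 - 20592) = -22068/(-39159) = -22068*(-1/39159) = 2452/4351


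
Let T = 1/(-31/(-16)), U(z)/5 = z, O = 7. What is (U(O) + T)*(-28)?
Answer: -30828/31 ≈ -994.45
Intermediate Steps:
U(z) = 5*z
T = 16/31 (T = 1/(-31*(-1/16)) = 1/(31/16) = 16/31 ≈ 0.51613)
(U(O) + T)*(-28) = (5*7 + 16/31)*(-28) = (35 + 16/31)*(-28) = (1101/31)*(-28) = -30828/31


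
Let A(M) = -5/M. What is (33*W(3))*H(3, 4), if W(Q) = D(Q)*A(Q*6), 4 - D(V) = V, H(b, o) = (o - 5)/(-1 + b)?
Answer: 55/12 ≈ 4.5833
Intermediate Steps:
H(b, o) = (-5 + o)/(-1 + b)
D(V) = 4 - V
W(Q) = -5*(4 - Q)/(6*Q) (W(Q) = (4 - Q)*(-5*1/(6*Q)) = (4 - Q)*(-5/(6*Q)) = -5*(4 - Q)/(6*Q))
(33*W(3))*H(3, 4) = (33*((⅚)*(-4 + 3)/3))*((-5 + 4)/(-1 + 3)) = (33*((⅚)*(⅓)*(-1)))*(-1/2) = (33*(-5/18))*((½)*(-1)) = -55/6*(-½) = 55/12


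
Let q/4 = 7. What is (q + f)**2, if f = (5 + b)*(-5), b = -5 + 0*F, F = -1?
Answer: 784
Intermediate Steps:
b = -5 (b = -5 + 0*(-1) = -5 + 0 = -5)
q = 28 (q = 4*7 = 28)
f = 0 (f = (5 - 5)*(-5) = 0*(-5) = 0)
(q + f)**2 = (28 + 0)**2 = 28**2 = 784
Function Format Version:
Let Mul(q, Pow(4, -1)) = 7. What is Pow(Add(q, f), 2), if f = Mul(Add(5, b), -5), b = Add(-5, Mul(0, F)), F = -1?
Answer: 784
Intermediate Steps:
b = -5 (b = Add(-5, Mul(0, -1)) = Add(-5, 0) = -5)
q = 28 (q = Mul(4, 7) = 28)
f = 0 (f = Mul(Add(5, -5), -5) = Mul(0, -5) = 0)
Pow(Add(q, f), 2) = Pow(Add(28, 0), 2) = Pow(28, 2) = 784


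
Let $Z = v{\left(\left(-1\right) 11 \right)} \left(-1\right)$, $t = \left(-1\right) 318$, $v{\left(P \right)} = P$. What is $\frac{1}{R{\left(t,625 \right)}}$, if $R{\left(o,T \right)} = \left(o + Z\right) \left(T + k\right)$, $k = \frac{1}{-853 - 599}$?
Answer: $- \frac{1452}{278602193} \approx -5.2117 \cdot 10^{-6}$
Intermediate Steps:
$t = -318$
$Z = 11$ ($Z = \left(-1\right) 11 \left(-1\right) = \left(-11\right) \left(-1\right) = 11$)
$k = - \frac{1}{1452}$ ($k = \frac{1}{-1452} = - \frac{1}{1452} \approx -0.00068871$)
$R{\left(o,T \right)} = \left(11 + o\right) \left(- \frac{1}{1452} + T\right)$ ($R{\left(o,T \right)} = \left(o + 11\right) \left(T - \frac{1}{1452}\right) = \left(11 + o\right) \left(- \frac{1}{1452} + T\right)$)
$\frac{1}{R{\left(t,625 \right)}} = \frac{1}{- \frac{1}{132} + 11 \cdot 625 - - \frac{53}{242} + 625 \left(-318\right)} = \frac{1}{- \frac{1}{132} + 6875 + \frac{53}{242} - 198750} = \frac{1}{- \frac{278602193}{1452}} = - \frac{1452}{278602193}$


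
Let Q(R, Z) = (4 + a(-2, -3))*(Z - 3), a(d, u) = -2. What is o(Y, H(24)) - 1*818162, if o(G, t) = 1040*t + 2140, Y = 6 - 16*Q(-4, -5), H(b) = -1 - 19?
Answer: -836822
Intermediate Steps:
H(b) = -20
Q(R, Z) = -6 + 2*Z (Q(R, Z) = (4 - 2)*(Z - 3) = 2*(-3 + Z) = -6 + 2*Z)
Y = 262 (Y = 6 - 16*(-6 + 2*(-5)) = 6 - 16*(-6 - 10) = 6 - 16*(-16) = 6 + 256 = 262)
o(G, t) = 2140 + 1040*t
o(Y, H(24)) - 1*818162 = (2140 + 1040*(-20)) - 1*818162 = (2140 - 20800) - 818162 = -18660 - 818162 = -836822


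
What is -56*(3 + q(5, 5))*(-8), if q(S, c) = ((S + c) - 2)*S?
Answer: 19264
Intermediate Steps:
q(S, c) = S*(-2 + S + c) (q(S, c) = (-2 + S + c)*S = S*(-2 + S + c))
-56*(3 + q(5, 5))*(-8) = -56*(3 + 5*(-2 + 5 + 5))*(-8) = -56*(3 + 5*8)*(-8) = -56*(3 + 40)*(-8) = -2408*(-8) = 19264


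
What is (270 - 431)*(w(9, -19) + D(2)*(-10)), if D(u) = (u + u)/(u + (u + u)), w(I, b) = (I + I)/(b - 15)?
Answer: 59087/51 ≈ 1158.6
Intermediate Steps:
w(I, b) = 2*I/(-15 + b) (w(I, b) = (2*I)/(-15 + b) = 2*I/(-15 + b))
D(u) = 2/3 (D(u) = (2*u)/(u + 2*u) = (2*u)/((3*u)) = (2*u)*(1/(3*u)) = 2/3)
(270 - 431)*(w(9, -19) + D(2)*(-10)) = (270 - 431)*(2*9/(-15 - 19) + (2/3)*(-10)) = -161*(2*9/(-34) - 20/3) = -161*(2*9*(-1/34) - 20/3) = -161*(-9/17 - 20/3) = -161*(-367/51) = 59087/51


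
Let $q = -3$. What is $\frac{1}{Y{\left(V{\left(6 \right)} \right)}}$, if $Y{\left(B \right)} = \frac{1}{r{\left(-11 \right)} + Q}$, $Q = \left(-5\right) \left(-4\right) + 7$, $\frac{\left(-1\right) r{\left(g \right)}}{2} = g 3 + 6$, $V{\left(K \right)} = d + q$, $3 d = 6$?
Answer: $81$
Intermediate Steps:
$d = 2$ ($d = \frac{1}{3} \cdot 6 = 2$)
$V{\left(K \right)} = -1$ ($V{\left(K \right)} = 2 - 3 = -1$)
$r{\left(g \right)} = -12 - 6 g$ ($r{\left(g \right)} = - 2 \left(g 3 + 6\right) = - 2 \left(3 g + 6\right) = - 2 \left(6 + 3 g\right) = -12 - 6 g$)
$Q = 27$ ($Q = 20 + 7 = 27$)
$Y{\left(B \right)} = \frac{1}{81}$ ($Y{\left(B \right)} = \frac{1}{\left(-12 - -66\right) + 27} = \frac{1}{\left(-12 + 66\right) + 27} = \frac{1}{54 + 27} = \frac{1}{81}$)
$\frac{1}{Y{\left(V{\left(6 \right)} \right)}} = \frac{1}{\frac{1}{81}} = 81$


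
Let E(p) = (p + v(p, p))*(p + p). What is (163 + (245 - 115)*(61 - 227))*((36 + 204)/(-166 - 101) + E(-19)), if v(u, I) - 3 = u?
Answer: -2533416930/89 ≈ -2.8465e+7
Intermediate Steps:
v(u, I) = 3 + u
E(p) = 2*p*(3 + 2*p) (E(p) = (p + (3 + p))*(p + p) = (3 + 2*p)*(2*p) = 2*p*(3 + 2*p))
(163 + (245 - 115)*(61 - 227))*((36 + 204)/(-166 - 101) + E(-19)) = (163 + (245 - 115)*(61 - 227))*((36 + 204)/(-166 - 101) + 2*(-19)*(3 + 2*(-19))) = (163 + 130*(-166))*(240/(-267) + 2*(-19)*(3 - 38)) = (163 - 21580)*(240*(-1/267) + 2*(-19)*(-35)) = -21417*(-80/89 + 1330) = -21417*118290/89 = -2533416930/89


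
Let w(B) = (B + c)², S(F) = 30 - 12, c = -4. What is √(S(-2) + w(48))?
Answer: √1954 ≈ 44.204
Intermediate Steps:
S(F) = 18
w(B) = (-4 + B)² (w(B) = (B - 4)² = (-4 + B)²)
√(S(-2) + w(48)) = √(18 + (-4 + 48)²) = √(18 + 44²) = √(18 + 1936) = √1954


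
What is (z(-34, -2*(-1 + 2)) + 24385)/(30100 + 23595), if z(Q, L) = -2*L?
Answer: 24389/53695 ≈ 0.45421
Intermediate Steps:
(z(-34, -2*(-1 + 2)) + 24385)/(30100 + 23595) = (-(-4)*(-1 + 2) + 24385)/(30100 + 23595) = (-(-4) + 24385)/53695 = (-2*(-2) + 24385)*(1/53695) = (4 + 24385)*(1/53695) = 24389*(1/53695) = 24389/53695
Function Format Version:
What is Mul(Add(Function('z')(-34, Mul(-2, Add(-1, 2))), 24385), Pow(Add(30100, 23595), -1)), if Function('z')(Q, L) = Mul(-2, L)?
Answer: Rational(24389, 53695) ≈ 0.45421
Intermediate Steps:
Mul(Add(Function('z')(-34, Mul(-2, Add(-1, 2))), 24385), Pow(Add(30100, 23595), -1)) = Mul(Add(Mul(-2, Mul(-2, Add(-1, 2))), 24385), Pow(Add(30100, 23595), -1)) = Mul(Add(Mul(-2, Mul(-2, 1)), 24385), Pow(53695, -1)) = Mul(Add(Mul(-2, -2), 24385), Rational(1, 53695)) = Mul(Add(4, 24385), Rational(1, 53695)) = Mul(24389, Rational(1, 53695)) = Rational(24389, 53695)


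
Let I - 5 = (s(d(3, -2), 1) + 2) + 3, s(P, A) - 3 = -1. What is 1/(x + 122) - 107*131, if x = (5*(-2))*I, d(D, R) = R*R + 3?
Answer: -28033/2 ≈ -14017.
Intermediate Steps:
d(D, R) = 3 + R² (d(D, R) = R² + 3 = 3 + R²)
s(P, A) = 2 (s(P, A) = 3 - 1 = 2)
I = 12 (I = 5 + ((2 + 2) + 3) = 5 + (4 + 3) = 5 + 7 = 12)
x = -120 (x = (5*(-2))*12 = -10*12 = -120)
1/(x + 122) - 107*131 = 1/(-120 + 122) - 107*131 = 1/2 - 14017 = ½ - 14017 = -28033/2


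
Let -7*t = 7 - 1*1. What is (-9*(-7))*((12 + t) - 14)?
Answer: -180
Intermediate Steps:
t = -6/7 (t = -(7 - 1*1)/7 = -(7 - 1)/7 = -1/7*6 = -6/7 ≈ -0.85714)
(-9*(-7))*((12 + t) - 14) = (-9*(-7))*((12 - 6/7) - 14) = 63*(78/7 - 14) = 63*(-20/7) = -180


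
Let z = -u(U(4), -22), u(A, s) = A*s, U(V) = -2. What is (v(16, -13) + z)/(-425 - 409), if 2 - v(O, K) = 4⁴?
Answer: 149/417 ≈ 0.35731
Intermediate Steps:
v(O, K) = -254 (v(O, K) = 2 - 1*4⁴ = 2 - 1*256 = 2 - 256 = -254)
z = -44 (z = -(-2)*(-22) = -1*44 = -44)
(v(16, -13) + z)/(-425 - 409) = (-254 - 44)/(-425 - 409) = -298/(-834) = -298*(-1/834) = 149/417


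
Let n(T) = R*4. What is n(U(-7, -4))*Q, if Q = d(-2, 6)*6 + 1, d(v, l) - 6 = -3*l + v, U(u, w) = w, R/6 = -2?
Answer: 3984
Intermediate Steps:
R = -12 (R = 6*(-2) = -12)
d(v, l) = 6 + v - 3*l (d(v, l) = 6 + (-3*l + v) = 6 + (v - 3*l) = 6 + v - 3*l)
Q = -83 (Q = (6 - 2 - 3*6)*6 + 1 = (6 - 2 - 18)*6 + 1 = -14*6 + 1 = -84 + 1 = -83)
n(T) = -48 (n(T) = -12*4 = -48)
n(U(-7, -4))*Q = -48*(-83) = 3984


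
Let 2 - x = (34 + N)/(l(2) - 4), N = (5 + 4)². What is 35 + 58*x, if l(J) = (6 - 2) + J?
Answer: -3184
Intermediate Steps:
N = 81 (N = 9² = 81)
l(J) = 4 + J
x = -111/2 (x = 2 - (34 + 81)/((4 + 2) - 4) = 2 - 115/(6 - 4) = 2 - 115/2 = -111/2 ≈ -55.500)
35 + 58*x = 35 + 58*(-111/2) = 35 - 3219 = -3184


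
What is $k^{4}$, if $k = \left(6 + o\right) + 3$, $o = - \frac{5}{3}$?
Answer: $\frac{234256}{81} \approx 2892.1$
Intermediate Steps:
$o = - \frac{5}{3}$ ($o = \left(-5\right) \frac{1}{3} = - \frac{5}{3} \approx -1.6667$)
$k = \frac{22}{3}$ ($k = \left(6 - \frac{5}{3}\right) + 3 = \frac{13}{3} + 3 = \frac{22}{3} \approx 7.3333$)
$k^{4} = \left(\frac{22}{3}\right)^{4} = \frac{234256}{81}$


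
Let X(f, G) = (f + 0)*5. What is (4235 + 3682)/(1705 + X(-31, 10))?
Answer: 7917/1550 ≈ 5.1077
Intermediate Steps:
X(f, G) = 5*f (X(f, G) = f*5 = 5*f)
(4235 + 3682)/(1705 + X(-31, 10)) = (4235 + 3682)/(1705 + 5*(-31)) = 7917/(1705 - 155) = 7917/1550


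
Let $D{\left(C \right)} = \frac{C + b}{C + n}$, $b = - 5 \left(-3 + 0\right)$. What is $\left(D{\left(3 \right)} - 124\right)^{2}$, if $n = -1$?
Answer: $13225$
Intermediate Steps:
$b = 15$ ($b = \left(-5\right) \left(-3\right) = 15$)
$D{\left(C \right)} = \frac{15 + C}{-1 + C}$ ($D{\left(C \right)} = \frac{C + 15}{C - 1} = \frac{15 + C}{-1 + C}$)
$\left(D{\left(3 \right)} - 124\right)^{2} = \left(\frac{15 + 3}{-1 + 3} - 124\right)^{2} = \left(\frac{1}{2} \cdot 18 - 124\right)^{2} = \left(9 - 124\right)^{2} = \left(-115\right)^{2} = 13225$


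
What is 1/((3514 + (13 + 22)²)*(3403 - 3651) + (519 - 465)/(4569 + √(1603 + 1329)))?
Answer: -12265625618881/14415446207368432354 + 27*√733/7207723103684216177 ≈ -8.5087e-7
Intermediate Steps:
1/((3514 + (13 + 22)²)*(3403 - 3651) + (519 - 465)/(4569 + √(1603 + 1329))) = 1/((3514 + 35²)*(-248) + 54/(4569 + √2932)) = 1/((3514 + 1225)*(-248) + 54/(4569 + 2*√733)) = 1/(4739*(-248) + 54/(4569 + 2*√733)) = 1/(-1175272 + 54/(4569 + 2*√733))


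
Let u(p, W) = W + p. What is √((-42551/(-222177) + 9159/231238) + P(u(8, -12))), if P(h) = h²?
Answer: √42841560525928594936422/51375765126 ≈ 4.0288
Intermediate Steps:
√((-42551/(-222177) + 9159/231238) + P(u(8, -12))) = √((-42551/(-222177) + 9159/231238) + (-12 + 8)²) = √((-42551*(-1/222177) + 9159*(1/231238)) + (-4)²) = √((42551/222177 + 9159/231238) + 16) = √(11874327281/51375765126 + 16) = √(833886569297/51375765126) = √42841560525928594936422/51375765126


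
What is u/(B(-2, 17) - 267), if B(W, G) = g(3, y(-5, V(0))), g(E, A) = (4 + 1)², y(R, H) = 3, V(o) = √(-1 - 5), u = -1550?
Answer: 775/121 ≈ 6.4050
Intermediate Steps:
V(o) = I*√6 (V(o) = √(-6) = I*√6)
g(E, A) = 25 (g(E, A) = 5² = 25)
B(W, G) = 25
u/(B(-2, 17) - 267) = -1550/(25 - 267) = -1550/(-242) = -1550*(-1/242) = 775/121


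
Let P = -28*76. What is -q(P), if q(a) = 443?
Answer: -443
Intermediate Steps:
P = -2128
-q(P) = -1*443 = -443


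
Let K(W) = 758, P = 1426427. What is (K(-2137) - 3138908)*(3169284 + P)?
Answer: -14422030474650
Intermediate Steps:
(K(-2137) - 3138908)*(3169284 + P) = (758 - 3138908)*(3169284 + 1426427) = -3138150*4595711 = -14422030474650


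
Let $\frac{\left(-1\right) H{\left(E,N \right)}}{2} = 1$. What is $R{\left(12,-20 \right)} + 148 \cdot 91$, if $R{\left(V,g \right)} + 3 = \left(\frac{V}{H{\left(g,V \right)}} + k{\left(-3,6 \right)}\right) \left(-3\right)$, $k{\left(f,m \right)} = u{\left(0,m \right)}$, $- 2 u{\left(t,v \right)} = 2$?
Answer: $13486$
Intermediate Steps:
$u{\left(t,v \right)} = -1$ ($u{\left(t,v \right)} = \left(- \frac{1}{2}\right) 2 = -1$)
$H{\left(E,N \right)} = -2$ ($H{\left(E,N \right)} = \left(-2\right) 1 = -2$)
$k{\left(f,m \right)} = -1$
$R{\left(V,g \right)} = \frac{3 V}{2}$ ($R{\left(V,g \right)} = -3 + \left(\frac{V}{-2} - 1\right) \left(-3\right) = -3 + \left(V \left(- \frac{1}{2}\right) - 1\right) \left(-3\right) = -3 + \left(- \frac{V}{2} - 1\right) \left(-3\right) = -3 + \left(-1 - \frac{V}{2}\right) \left(-3\right) = -3 + \left(3 + \frac{3 V}{2}\right) = \frac{3 V}{2}$)
$R{\left(12,-20 \right)} + 148 \cdot 91 = \frac{3}{2} \cdot 12 + 148 \cdot 91 = 18 + 13468 = 13486$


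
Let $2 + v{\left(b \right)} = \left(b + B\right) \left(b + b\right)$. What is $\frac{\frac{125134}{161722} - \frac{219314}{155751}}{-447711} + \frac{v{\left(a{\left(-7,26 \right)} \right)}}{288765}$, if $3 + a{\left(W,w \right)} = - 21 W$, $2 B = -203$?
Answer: $\frac{7667436272409661667}{180912993643433077785} \approx 0.042382$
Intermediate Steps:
$B = - \frac{203}{2}$ ($B = \frac{1}{2} \left(-203\right) = - \frac{203}{2} \approx -101.5$)
$a{\left(W,w \right)} = -3 - 21 W$
$v{\left(b \right)} = -2 + 2 b \left(- \frac{203}{2} + b\right)$ ($v{\left(b \right)} = -2 + \left(b - \frac{203}{2}\right) \left(b + b\right) = -2 + \left(- \frac{203}{2} + b\right) 2 b = -2 + 2 b \left(- \frac{203}{2} + b\right)$)
$\frac{\frac{125134}{161722} - \frac{219314}{155751}}{-447711} + \frac{v{\left(a{\left(-7,26 \right)} \right)}}{288765} = \frac{\frac{125134}{161722} - \frac{219314}{155751}}{-447711} + \frac{-2 - 203 \left(-3 - -147\right) + 2 \left(-3 - -147\right)^{2}}{288765} = \left(125134 \cdot \frac{1}{161722} - \frac{219314}{155751}\right) \left(- \frac{1}{447711}\right) + \left(-2 - 203 \left(-3 + 147\right) + 2 \left(-3 + 147\right)^{2}\right) \frac{1}{288765} = \left(\frac{62567}{80861} - \frac{219314}{155751}\right) \left(- \frac{1}{447711}\right) + \left(-2 - 29232 + 2 \cdot 144^{2}\right) \frac{1}{288765} = \left(- \frac{7989076537}{12594181611}\right) \left(- \frac{1}{447711}\right) + \left(-2 - 29232 + 2 \cdot 20736\right) \frac{1}{288765} = \frac{7989076537}{5638553643242421} + \left(-2 - 29232 + 41472\right) \frac{1}{288765} = \frac{7989076537}{5638553643242421} + 12238 \cdot \frac{1}{288765} = \frac{7989076537}{5638553643242421} + \frac{12238}{288765} = \frac{7667436272409661667}{180912993643433077785}$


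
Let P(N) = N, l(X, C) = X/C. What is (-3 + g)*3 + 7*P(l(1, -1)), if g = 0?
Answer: -16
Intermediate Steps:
(-3 + g)*3 + 7*P(l(1, -1)) = (-3 + 0)*3 + 7*(1/(-1)) = -3*3 + 7*(1*(-1)) = -9 + 7*(-1) = -9 - 7 = -16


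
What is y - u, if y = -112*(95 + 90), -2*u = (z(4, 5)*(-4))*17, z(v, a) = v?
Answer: -20856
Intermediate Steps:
u = 136 (u = -4*(-4)*17/2 = -(-8)*17 = -½*(-272) = 136)
y = -20720 (y = -112*185 = -20720)
y - u = -20720 - 1*136 = -20720 - 136 = -20856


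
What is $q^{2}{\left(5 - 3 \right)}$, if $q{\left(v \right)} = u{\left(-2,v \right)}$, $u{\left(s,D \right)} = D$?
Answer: $4$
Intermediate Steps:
$q{\left(v \right)} = v$
$q^{2}{\left(5 - 3 \right)} = \left(5 - 3\right)^{2} = 2^{2} = 4$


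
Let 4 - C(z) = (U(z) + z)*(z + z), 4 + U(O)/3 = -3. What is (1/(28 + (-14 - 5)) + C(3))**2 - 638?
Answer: 966403/81 ≈ 11931.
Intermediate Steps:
U(O) = -21 (U(O) = -12 + 3*(-3) = -12 - 9 = -21)
C(z) = 4 - 2*z*(-21 + z) (C(z) = 4 - (-21 + z)*(z + z) = 4 - (-21 + z)*2*z = 4 - 2*z*(-21 + z))
(1/(28 + (-14 - 5)) + C(3))**2 - 638 = (1/(28 + (-14 - 5)) + (4 - 2*3**2 + 42*3))**2 - 638 = (1/(28 - 19) + (4 - 2*9 + 126))**2 - 638 = (1/9 + (4 - 18 + 126))**2 - 638 = (1/9 + 112)**2 - 638 = (1009/9)**2 - 638 = 1018081/81 - 638 = 966403/81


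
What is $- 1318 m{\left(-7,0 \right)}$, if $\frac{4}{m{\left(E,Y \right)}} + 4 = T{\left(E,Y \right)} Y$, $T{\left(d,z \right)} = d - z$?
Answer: $1318$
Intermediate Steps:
$m{\left(E,Y \right)} = \frac{4}{-4 + Y \left(E - Y\right)}$ ($m{\left(E,Y \right)} = \frac{4}{-4 + \left(E - Y\right) Y} = \frac{4}{-4 + Y \left(E - Y\right)}$)
$- 1318 m{\left(-7,0 \right)} = - 1318 \frac{4}{-4 + 0 \left(-7 - 0\right)} = - 1318 \frac{4}{-4 + 0 \left(-7 + 0\right)} = - 1318 \frac{4}{-4 + 0 \left(-7\right)} = - 1318 \frac{4}{-4 + 0} = - 1318 \frac{4}{-4} = - 1318 \cdot 4 \left(- \frac{1}{4}\right) = \left(-1318\right) \left(-1\right) = 1318$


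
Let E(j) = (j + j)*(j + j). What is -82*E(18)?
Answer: -106272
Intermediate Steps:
E(j) = 4*j**2 (E(j) = (2*j)*(2*j) = 4*j**2)
-82*E(18) = -328*18**2 = -328*324 = -82*1296 = -106272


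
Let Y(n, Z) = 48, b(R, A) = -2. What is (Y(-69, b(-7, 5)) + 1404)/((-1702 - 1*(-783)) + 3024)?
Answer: 1452/2105 ≈ 0.68979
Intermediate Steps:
(Y(-69, b(-7, 5)) + 1404)/((-1702 - 1*(-783)) + 3024) = (48 + 1404)/((-1702 - 1*(-783)) + 3024) = 1452/((-1702 + 783) + 3024) = 1452/(-919 + 3024) = 1452/2105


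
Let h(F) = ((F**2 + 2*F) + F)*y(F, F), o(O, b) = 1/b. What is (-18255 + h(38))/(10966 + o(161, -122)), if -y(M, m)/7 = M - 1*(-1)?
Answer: -54117858/1337851 ≈ -40.451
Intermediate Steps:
y(M, m) = -7 - 7*M (y(M, m) = -7*(M - 1*(-1)) = -7*(M + 1) = -7*(1 + M) = -7 - 7*M)
h(F) = (-7 - 7*F)*(F**2 + 3*F) (h(F) = ((F**2 + 2*F) + F)*(-7 - 7*F) = (F**2 + 3*F)*(-7 - 7*F) = (-7 - 7*F)*(F**2 + 3*F))
(-18255 + h(38))/(10966 + o(161, -122)) = (-18255 - 7*38*(1 + 38)*(3 + 38))/(10966 + 1/(-122)) = (-18255 - 7*38*39*41)/(10966 - 1/122) = (-18255 - 425334)/(1337851/122) = -443589*122/1337851 = -54117858/1337851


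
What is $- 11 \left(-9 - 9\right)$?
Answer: $198$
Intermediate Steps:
$- 11 \left(-9 - 9\right) = \left(-11\right) \left(-18\right) = 198$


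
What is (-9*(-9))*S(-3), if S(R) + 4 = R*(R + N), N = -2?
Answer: 891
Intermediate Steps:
S(R) = -4 + R*(-2 + R) (S(R) = -4 + R*(R - 2) = -4 + R*(-2 + R))
(-9*(-9))*S(-3) = (-9*(-9))*(-4 + (-3)**2 - 2*(-3)) = 81*(-4 + 9 + 6) = 81*11 = 891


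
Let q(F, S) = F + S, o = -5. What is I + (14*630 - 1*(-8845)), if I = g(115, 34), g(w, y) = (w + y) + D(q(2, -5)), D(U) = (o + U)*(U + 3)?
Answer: 17814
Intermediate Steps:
D(U) = (-5 + U)*(3 + U) (D(U) = (-5 + U)*(U + 3) = (-5 + U)*(3 + U))
g(w, y) = w + y (g(w, y) = (w + y) + (-15 + (2 - 5)**2 - 2*(2 - 5)) = (w + y) + (-15 + (-3)**2 - 2*(-3)) = (w + y) + (-15 + 9 + 6) = (w + y) + 0 = w + y)
I = 149 (I = 115 + 34 = 149)
I + (14*630 - 1*(-8845)) = 149 + (14*630 - 1*(-8845)) = 149 + (8820 + 8845) = 149 + 17665 = 17814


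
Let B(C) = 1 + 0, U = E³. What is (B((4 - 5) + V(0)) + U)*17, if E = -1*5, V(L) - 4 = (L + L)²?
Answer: -2108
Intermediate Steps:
V(L) = 4 + 4*L² (V(L) = 4 + (L + L)² = 4 + (2*L)² = 4 + 4*L²)
E = -5
U = -125 (U = (-5)³ = -125)
B(C) = 1
(B((4 - 5) + V(0)) + U)*17 = (1 - 125)*17 = -124*17 = -2108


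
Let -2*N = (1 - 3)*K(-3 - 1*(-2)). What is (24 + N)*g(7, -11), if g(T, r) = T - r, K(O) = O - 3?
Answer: 360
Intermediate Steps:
K(O) = -3 + O
N = -4 (N = -(1 - 3)*(-3 + (-3 - 1*(-2)))/2 = -(-1)*(-3 + (-3 + 2)) = -(-1)*(-3 - 1) = -(-1)*(-4) = -½*8 = -4)
(24 + N)*g(7, -11) = (24 - 4)*(7 - 1*(-11)) = 20*(7 + 11) = 20*18 = 360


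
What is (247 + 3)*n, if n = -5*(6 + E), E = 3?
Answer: -11250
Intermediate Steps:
n = -45 (n = -5*(6 + 3) = -5*9 = -45)
(247 + 3)*n = (247 + 3)*(-45) = 250*(-45) = -11250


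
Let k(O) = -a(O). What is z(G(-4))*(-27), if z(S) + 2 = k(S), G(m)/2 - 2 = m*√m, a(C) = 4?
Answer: 162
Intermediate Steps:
G(m) = 4 + 2*m^(3/2) (G(m) = 4 + 2*(m*√m) = 4 + 2*m^(3/2))
k(O) = -4 (k(O) = -1*4 = -4)
z(S) = -6 (z(S) = -2 - 4 = -6)
z(G(-4))*(-27) = -6*(-27) = 162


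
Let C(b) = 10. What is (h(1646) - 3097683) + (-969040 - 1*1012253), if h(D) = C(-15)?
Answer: -5078966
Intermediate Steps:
h(D) = 10
(h(1646) - 3097683) + (-969040 - 1*1012253) = (10 - 3097683) + (-969040 - 1*1012253) = -3097673 + (-969040 - 1012253) = -3097673 - 1981293 = -5078966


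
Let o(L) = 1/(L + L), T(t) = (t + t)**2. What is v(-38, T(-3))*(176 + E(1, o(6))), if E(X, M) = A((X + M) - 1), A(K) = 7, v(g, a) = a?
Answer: 6588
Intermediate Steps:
T(t) = 4*t**2 (T(t) = (2*t)**2 = 4*t**2)
o(L) = 1/(2*L)
E(X, M) = 7
v(-38, T(-3))*(176 + E(1, o(6))) = (4*(-3)**2)*(176 + 7) = (4*9)*183 = 36*183 = 6588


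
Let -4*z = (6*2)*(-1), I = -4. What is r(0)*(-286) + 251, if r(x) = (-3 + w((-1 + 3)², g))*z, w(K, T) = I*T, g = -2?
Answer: -4039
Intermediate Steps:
z = 3 (z = -6*2*(-1)/4 = -3*(-1) = -¼*(-12) = 3)
w(K, T) = -4*T
r(x) = 15 (r(x) = (-3 - 4*(-2))*3 = (-3 + 8)*3 = 5*3 = 15)
r(0)*(-286) + 251 = 15*(-286) + 251 = -4290 + 251 = -4039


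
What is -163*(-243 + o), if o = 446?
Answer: -33089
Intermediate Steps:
-163*(-243 + o) = -163*(-243 + 446) = -163*203 = -33089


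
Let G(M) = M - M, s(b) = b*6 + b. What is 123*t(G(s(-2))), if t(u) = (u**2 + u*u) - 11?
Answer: -1353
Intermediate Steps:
s(b) = 7*b (s(b) = 6*b + b = 7*b)
G(M) = 0
t(u) = -11 + 2*u**2 (t(u) = (u**2 + u**2) - 11 = 2*u**2 - 11 = -11 + 2*u**2)
123*t(G(s(-2))) = 123*(-11 + 2*0**2) = 123*(-11 + 2*0) = 123*(-11 + 0) = 123*(-11) = -1353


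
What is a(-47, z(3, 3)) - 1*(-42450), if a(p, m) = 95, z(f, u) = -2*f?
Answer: 42545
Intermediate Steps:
a(-47, z(3, 3)) - 1*(-42450) = 95 - 1*(-42450) = 95 + 42450 = 42545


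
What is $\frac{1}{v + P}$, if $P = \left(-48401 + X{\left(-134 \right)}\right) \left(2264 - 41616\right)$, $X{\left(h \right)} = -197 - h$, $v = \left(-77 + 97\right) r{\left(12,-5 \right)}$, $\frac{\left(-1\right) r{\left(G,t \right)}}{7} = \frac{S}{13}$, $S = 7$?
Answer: $\frac{13}{24793018284} \approx 5.2434 \cdot 10^{-10}$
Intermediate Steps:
$r{\left(G,t \right)} = - \frac{49}{13}$ ($r{\left(G,t \right)} = - 7 \cdot \frac{7}{13} = - 7 \cdot 7 \cdot \frac{1}{13} = \left(-7\right) \frac{7}{13} = - \frac{49}{13}$)
$v = - \frac{980}{13}$ ($v = \left(-77 + 97\right) \left(- \frac{49}{13}\right) = 20 \left(- \frac{49}{13}\right) = - \frac{980}{13} \approx -75.385$)
$P = 1907155328$ ($P = \left(-48401 - 63\right) \left(2264 - 41616\right) = \left(-48401 + \left(-197 + 134\right)\right) \left(-39352\right) = \left(-48401 - 63\right) \left(-39352\right) = \left(-48464\right) \left(-39352\right) = 1907155328$)
$\frac{1}{v + P} = \frac{1}{- \frac{980}{13} + 1907155328} = \frac{1}{\frac{24793018284}{13}} = \frac{13}{24793018284}$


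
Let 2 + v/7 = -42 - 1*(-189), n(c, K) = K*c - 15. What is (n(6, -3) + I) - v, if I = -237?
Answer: -1285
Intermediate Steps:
n(c, K) = -15 + K*c
v = 1015 (v = -14 + 7*(-42 - 1*(-189)) = -14 + 7*(-42 + 189) = -14 + 7*147 = -14 + 1029 = 1015)
(n(6, -3) + I) - v = ((-15 - 3*6) - 237) - 1*1015 = ((-15 - 18) - 237) - 1015 = (-33 - 237) - 1015 = -270 - 1015 = -1285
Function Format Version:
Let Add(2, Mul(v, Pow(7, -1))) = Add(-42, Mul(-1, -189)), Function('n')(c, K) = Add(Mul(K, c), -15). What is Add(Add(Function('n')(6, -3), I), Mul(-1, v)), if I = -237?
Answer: -1285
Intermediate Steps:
Function('n')(c, K) = Add(-15, Mul(K, c))
v = 1015 (v = Add(-14, Mul(7, Add(-42, Mul(-1, -189)))) = Add(-14, Mul(7, Add(-42, 189))) = Add(-14, Mul(7, 147)) = Add(-14, 1029) = 1015)
Add(Add(Function('n')(6, -3), I), Mul(-1, v)) = Add(Add(Add(-15, Mul(-3, 6)), -237), Mul(-1, 1015)) = Add(Add(Add(-15, -18), -237), -1015) = Add(Add(-33, -237), -1015) = Add(-270, -1015) = -1285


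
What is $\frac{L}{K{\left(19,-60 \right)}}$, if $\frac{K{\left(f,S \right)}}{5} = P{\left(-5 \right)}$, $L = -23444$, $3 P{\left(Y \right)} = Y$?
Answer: $\frac{70332}{25} \approx 2813.3$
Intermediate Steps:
$P{\left(Y \right)} = \frac{Y}{3}$
$K{\left(f,S \right)} = - \frac{25}{3}$ ($K{\left(f,S \right)} = 5 \cdot \frac{1}{3} \left(-5\right) = 5 \left(- \frac{5}{3}\right) = - \frac{25}{3}$)
$\frac{L}{K{\left(19,-60 \right)}} = - \frac{23444}{- \frac{25}{3}} = \left(-23444\right) \left(- \frac{3}{25}\right) = \frac{70332}{25}$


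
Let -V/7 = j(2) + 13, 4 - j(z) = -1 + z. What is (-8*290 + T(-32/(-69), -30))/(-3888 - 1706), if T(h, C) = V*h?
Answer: 81832/192993 ≈ 0.42402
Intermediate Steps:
j(z) = 5 - z (j(z) = 4 - (-1 + z) = 4 + (1 - z) = 5 - z)
V = -112 (V = -7*((5 - 1*2) + 13) = -7*((5 - 2) + 13) = -7*(3 + 13) = -7*16 = -112)
T(h, C) = -112*h
(-8*290 + T(-32/(-69), -30))/(-3888 - 1706) = (-8*290 - (-3584)/(-69))/(-3888 - 1706) = (-2320 - (-3584)*(-1)/69)/(-5594) = (-2320 - 112*32/69)*(-1/5594) = (-2320 - 3584/69)*(-1/5594) = -163664/69*(-1/5594) = 81832/192993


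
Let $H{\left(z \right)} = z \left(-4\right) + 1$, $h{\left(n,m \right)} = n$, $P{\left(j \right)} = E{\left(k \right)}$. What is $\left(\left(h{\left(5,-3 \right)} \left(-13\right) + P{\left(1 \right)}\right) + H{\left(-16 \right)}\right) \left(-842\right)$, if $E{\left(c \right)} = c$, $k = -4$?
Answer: $3368$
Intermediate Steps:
$P{\left(j \right)} = -4$
$H{\left(z \right)} = 1 - 4 z$ ($H{\left(z \right)} = - 4 z + 1 = 1 - 4 z$)
$\left(\left(h{\left(5,-3 \right)} \left(-13\right) + P{\left(1 \right)}\right) + H{\left(-16 \right)}\right) \left(-842\right) = \left(\left(5 \left(-13\right) - 4\right) + \left(1 - -64\right)\right) \left(-842\right) = \left(\left(-65 - 4\right) + \left(1 + 64\right)\right) \left(-842\right) = \left(-69 + 65\right) \left(-842\right) = \left(-4\right) \left(-842\right) = 3368$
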